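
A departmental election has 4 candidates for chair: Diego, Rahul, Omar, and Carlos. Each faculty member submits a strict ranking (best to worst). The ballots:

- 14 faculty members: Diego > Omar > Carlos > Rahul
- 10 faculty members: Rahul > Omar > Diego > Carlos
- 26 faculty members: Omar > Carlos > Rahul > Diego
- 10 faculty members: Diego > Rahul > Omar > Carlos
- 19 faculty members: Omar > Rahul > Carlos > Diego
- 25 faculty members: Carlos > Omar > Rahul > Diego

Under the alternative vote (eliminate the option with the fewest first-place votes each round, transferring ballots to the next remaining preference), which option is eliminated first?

Round 1: Diego 24, Rahul 10, Omar 45, Carlos 25. Eliminate Rahul.

Rahul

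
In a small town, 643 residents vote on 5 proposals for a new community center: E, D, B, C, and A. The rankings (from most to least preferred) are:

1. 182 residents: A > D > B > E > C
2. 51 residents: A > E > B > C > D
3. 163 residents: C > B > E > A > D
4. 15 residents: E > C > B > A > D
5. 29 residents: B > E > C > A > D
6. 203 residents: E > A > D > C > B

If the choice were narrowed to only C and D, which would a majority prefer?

D

Voters preferring C to D: 258; preferring D to C: 385.
D wins the head-to-head.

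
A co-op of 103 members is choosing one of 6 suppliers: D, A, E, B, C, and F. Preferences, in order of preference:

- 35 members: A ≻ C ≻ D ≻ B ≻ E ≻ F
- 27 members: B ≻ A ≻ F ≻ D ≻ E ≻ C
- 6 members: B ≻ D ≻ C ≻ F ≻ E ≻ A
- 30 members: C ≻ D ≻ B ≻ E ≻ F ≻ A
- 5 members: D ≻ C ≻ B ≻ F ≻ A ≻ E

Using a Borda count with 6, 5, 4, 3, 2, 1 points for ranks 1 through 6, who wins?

B

D: 35·4 + 27·3 + 6·5 + 30·5 + 5·6 = 431
A: 35·6 + 27·5 + 6·1 + 30·1 + 5·2 = 391
E: 35·2 + 27·2 + 6·2 + 30·3 + 5·1 = 231
B: 35·3 + 27·6 + 6·6 + 30·4 + 5·4 = 443
C: 35·5 + 27·1 + 6·4 + 30·6 + 5·5 = 431
F: 35·1 + 27·4 + 6·3 + 30·2 + 5·3 = 236
B has the highest Borda score (443).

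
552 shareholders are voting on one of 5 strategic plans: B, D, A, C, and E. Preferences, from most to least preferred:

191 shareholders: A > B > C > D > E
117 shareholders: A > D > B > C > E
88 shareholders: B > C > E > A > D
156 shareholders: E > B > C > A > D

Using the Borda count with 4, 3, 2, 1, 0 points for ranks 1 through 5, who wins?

B

B: 191·3 + 117·2 + 88·4 + 156·3 = 1627
D: 191·1 + 117·3 + 88·0 + 156·0 = 542
A: 191·4 + 117·4 + 88·1 + 156·1 = 1476
C: 191·2 + 117·1 + 88·3 + 156·2 = 1075
E: 191·0 + 117·0 + 88·2 + 156·4 = 800
B has the highest Borda score (1627).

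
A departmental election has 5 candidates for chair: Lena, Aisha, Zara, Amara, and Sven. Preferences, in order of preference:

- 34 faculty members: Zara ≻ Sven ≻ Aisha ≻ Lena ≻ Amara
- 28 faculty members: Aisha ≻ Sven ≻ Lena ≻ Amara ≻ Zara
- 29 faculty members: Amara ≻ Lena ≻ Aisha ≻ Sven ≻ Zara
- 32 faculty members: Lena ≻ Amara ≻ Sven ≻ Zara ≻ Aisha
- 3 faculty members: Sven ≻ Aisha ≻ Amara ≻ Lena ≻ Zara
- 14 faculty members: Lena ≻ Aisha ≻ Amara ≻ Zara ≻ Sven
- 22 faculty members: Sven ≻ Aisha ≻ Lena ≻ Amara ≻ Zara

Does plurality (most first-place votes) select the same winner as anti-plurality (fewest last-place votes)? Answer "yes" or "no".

Plurality — first-place votes: Lena 46, Aisha 28, Zara 34, Amara 29, Sven 25. Winner: Lena.
Anti-plurality — last-place votes: Lena 0, Aisha 32, Zara 82, Amara 34, Sven 14. Winner: Lena.
The two methods agree.

yes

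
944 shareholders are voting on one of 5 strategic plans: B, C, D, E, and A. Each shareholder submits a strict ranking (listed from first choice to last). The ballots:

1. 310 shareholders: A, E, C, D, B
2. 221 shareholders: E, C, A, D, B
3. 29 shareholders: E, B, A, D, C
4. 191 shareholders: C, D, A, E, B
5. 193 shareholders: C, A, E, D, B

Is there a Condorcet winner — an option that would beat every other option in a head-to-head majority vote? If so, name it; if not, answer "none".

Checking pairwise contests:
C beats B 915–29.
E beats C 560–384.
C beats D 915–29.
A beats E 694–250.
C beats A 605–339.
Every option loses at least one head-to-head, so there is no Condorcet winner.

none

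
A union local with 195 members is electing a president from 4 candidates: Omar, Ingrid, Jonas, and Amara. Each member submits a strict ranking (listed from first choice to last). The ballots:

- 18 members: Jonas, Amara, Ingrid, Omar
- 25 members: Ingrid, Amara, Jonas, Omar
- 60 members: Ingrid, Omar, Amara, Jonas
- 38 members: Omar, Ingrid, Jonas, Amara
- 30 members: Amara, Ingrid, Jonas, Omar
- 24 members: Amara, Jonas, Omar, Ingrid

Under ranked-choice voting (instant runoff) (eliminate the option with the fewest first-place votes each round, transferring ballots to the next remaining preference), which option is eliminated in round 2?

Omar

Round 1: Omar 38, Ingrid 85, Jonas 18, Amara 54. Eliminate Jonas.
Round 2: Omar 38, Ingrid 85, Amara 72. Eliminate Omar.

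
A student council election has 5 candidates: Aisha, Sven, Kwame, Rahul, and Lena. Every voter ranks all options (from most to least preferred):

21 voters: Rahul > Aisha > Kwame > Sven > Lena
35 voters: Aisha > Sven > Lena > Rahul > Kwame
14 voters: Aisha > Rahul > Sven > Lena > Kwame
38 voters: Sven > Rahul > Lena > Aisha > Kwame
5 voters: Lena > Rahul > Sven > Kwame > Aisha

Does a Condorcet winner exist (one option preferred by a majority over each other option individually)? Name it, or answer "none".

none

Checking pairwise contests:
Rahul beats Aisha 64–49.
Aisha beats Sven 70–43.
Aisha beats Kwame 108–5.
Sven beats Rahul 73–40.
Aisha beats Lena 70–43.
Every option loses at least one head-to-head, so there is no Condorcet winner.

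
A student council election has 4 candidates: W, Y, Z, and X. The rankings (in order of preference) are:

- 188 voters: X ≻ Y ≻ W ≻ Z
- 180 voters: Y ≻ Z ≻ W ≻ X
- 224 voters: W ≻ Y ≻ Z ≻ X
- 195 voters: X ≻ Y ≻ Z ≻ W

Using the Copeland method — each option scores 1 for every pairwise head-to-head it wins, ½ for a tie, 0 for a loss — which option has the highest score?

W: beats Z and X; loses to Y → score 2.
Y: beats W, Z, and X → score 3.
Z: beats X; loses to W and Y → score 1.
X: loses to W, Y, and Z → score 0.
Y has the best pairwise record.

Y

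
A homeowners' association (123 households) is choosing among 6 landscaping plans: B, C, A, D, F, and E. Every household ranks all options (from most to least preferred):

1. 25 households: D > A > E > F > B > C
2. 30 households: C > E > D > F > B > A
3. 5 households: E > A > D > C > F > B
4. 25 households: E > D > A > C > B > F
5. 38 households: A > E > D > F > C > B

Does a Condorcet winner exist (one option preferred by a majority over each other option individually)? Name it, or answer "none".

none

Checking pairwise contests:
C beats B 98–25.
A beats C 93–30.
D beats A 80–43.
E beats D 98–25.
A beats F 93–30.
A beats E 63–60.
Every option loses at least one head-to-head, so there is no Condorcet winner.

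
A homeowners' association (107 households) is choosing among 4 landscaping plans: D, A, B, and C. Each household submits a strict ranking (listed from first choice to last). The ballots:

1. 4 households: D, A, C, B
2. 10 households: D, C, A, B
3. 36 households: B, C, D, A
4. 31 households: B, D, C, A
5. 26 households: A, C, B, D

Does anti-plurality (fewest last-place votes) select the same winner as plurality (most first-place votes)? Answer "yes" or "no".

Anti-plurality — last-place votes: D 26, A 67, B 14, C 0. Winner: C.
Plurality — first-place votes: D 14, A 26, B 67, C 0. Winner: B.
The two methods disagree.

no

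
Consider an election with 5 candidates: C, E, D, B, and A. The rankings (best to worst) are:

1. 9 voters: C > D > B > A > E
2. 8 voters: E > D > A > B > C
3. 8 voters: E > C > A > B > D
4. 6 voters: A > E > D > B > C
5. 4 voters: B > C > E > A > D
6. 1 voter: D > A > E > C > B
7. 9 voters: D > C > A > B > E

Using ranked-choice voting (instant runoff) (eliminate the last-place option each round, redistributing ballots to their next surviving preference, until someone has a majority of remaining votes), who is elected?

E

Round 1: C 9, E 16, D 10, B 4, A 6. Eliminate B.
Round 2: C 13, E 16, D 10, A 6. Eliminate A.
Round 3: C 13, E 22, D 10. Eliminate D.
Round 4: C 22, E 23. E has a majority.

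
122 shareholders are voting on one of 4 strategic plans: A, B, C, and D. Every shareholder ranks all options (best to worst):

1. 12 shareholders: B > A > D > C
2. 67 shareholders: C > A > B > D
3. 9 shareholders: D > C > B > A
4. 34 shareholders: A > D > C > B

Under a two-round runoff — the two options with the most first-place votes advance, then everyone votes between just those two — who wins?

C

Round 1 first-place votes: A 34, B 12, C 67, D 9.
C and A advance.
Runoff: C is preferred to A by 76 voters; A by 46.
C wins the runoff.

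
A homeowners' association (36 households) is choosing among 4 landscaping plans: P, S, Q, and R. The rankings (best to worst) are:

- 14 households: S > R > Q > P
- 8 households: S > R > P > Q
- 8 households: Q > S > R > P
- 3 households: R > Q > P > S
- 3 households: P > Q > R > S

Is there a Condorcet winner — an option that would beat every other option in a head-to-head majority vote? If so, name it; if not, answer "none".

S vs P: 30–6 for S.
S vs Q: 22–14 for S.
S vs R: 30–6 for S.
S beats every other option head-to-head.

S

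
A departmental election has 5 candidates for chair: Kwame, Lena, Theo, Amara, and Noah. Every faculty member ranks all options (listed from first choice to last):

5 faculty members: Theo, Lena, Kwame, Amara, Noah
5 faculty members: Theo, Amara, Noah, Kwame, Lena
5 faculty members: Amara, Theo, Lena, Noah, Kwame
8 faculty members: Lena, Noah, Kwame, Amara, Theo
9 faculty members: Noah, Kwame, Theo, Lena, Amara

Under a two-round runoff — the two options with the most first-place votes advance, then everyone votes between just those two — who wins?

Noah

Round 1 first-place votes: Kwame 0, Lena 8, Theo 10, Amara 5, Noah 9.
Theo and Noah advance.
Runoff: Theo is preferred to Noah by 15 voters; Noah by 17.
Noah wins the runoff.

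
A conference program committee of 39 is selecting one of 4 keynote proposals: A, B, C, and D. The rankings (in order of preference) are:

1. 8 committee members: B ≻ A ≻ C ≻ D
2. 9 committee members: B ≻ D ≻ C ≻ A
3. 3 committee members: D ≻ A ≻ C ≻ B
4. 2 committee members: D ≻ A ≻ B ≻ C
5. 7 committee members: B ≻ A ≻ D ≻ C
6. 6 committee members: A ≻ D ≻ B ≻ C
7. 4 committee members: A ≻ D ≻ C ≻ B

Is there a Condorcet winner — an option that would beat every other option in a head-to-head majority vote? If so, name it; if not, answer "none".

B

B vs A: 24–15 for B.
B vs C: 32–7 for B.
B vs D: 24–15 for B.
B beats every other option head-to-head.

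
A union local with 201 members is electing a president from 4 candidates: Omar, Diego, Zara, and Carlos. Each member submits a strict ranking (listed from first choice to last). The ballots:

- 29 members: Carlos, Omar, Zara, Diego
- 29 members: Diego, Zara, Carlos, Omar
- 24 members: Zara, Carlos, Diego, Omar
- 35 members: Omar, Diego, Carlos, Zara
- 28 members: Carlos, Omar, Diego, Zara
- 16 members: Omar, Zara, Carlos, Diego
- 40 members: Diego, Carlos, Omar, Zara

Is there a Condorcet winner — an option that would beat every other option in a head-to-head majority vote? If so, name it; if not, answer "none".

none

Checking pairwise contests:
Carlos beats Omar 150–51.
Omar beats Diego 108–93.
Omar beats Zara 148–53.
Diego beats Carlos 104–97.
Every option loses at least one head-to-head, so there is no Condorcet winner.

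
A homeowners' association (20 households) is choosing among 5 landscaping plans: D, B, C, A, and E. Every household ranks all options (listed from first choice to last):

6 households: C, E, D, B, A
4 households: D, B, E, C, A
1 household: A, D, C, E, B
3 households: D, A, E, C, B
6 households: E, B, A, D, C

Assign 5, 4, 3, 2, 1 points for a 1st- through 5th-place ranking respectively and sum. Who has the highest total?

D: 6·3 + 4·5 + 1·4 + 3·5 + 6·2 = 69
B: 6·2 + 4·4 + 1·1 + 3·1 + 6·4 = 56
C: 6·5 + 4·2 + 1·3 + 3·2 + 6·1 = 53
A: 6·1 + 4·1 + 1·5 + 3·4 + 6·3 = 45
E: 6·4 + 4·3 + 1·2 + 3·3 + 6·5 = 77
E has the highest Borda score (77).

E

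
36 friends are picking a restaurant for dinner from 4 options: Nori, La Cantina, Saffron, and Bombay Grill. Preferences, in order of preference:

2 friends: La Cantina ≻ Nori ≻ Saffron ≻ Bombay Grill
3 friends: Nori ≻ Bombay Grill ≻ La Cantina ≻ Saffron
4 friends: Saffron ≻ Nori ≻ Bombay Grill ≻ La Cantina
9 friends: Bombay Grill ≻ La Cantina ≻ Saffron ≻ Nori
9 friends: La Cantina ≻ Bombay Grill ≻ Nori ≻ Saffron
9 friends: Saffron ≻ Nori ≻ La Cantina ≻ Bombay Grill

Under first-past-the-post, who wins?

First-place votes: Nori 3, La Cantina 11, Saffron 13, Bombay Grill 9.
Saffron has the most first-place votes.

Saffron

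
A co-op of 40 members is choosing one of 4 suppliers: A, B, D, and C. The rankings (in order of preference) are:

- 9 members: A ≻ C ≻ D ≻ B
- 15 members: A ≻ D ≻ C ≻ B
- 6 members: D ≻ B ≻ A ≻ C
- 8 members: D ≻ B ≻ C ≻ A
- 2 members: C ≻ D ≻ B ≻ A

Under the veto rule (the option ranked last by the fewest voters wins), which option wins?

D

Last-place votes: A 10, B 24, D 0, C 6.
D is ranked last by the fewest voters, so D wins.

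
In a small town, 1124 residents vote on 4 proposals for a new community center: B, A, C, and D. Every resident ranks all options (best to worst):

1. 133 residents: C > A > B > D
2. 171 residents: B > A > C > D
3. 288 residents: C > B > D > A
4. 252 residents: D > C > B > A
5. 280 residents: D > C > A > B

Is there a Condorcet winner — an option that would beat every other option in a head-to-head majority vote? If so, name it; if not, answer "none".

C vs B: 953–171 for C.
C vs A: 953–171 for C.
C vs D: 592–532 for C.
C beats every other option head-to-head.

C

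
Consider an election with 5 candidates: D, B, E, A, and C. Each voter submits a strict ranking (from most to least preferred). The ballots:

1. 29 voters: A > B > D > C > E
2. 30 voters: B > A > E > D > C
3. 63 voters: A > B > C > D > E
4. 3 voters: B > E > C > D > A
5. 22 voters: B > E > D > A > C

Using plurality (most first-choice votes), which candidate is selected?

A

First-place votes: D 0, B 55, E 0, A 92, C 0.
A has the most first-place votes.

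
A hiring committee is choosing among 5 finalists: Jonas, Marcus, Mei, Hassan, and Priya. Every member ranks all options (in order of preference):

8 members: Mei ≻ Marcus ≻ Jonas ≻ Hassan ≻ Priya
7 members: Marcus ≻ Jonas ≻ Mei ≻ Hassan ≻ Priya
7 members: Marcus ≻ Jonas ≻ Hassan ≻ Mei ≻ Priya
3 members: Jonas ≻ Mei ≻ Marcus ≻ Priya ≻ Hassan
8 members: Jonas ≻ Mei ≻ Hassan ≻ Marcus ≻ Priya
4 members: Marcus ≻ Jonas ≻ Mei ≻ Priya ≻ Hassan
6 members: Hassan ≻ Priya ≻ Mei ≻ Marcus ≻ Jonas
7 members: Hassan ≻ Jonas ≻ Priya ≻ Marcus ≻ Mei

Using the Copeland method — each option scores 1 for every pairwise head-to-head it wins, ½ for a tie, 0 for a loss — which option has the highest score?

Marcus

Jonas: beats Mei, Hassan, and Priya; loses to Marcus → score 3.
Marcus: beats Jonas, Hassan, and Priya; ties Mei → score 3.5.
Mei: beats Hassan and Priya; ties Marcus; loses to Jonas → score 2.5.
Hassan: beats Priya; loses to Jonas, Marcus, and Mei → score 1.
Priya: loses to Jonas, Marcus, Mei, and Hassan → score 0.
Marcus has the best pairwise record.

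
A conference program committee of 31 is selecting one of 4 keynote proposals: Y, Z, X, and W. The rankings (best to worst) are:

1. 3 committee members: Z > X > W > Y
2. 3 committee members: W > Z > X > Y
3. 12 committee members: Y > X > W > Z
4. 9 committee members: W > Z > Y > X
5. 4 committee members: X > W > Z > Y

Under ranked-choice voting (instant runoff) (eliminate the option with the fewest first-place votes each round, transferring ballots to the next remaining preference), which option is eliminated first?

Round 1: Y 12, Z 3, X 4, W 12. Eliminate Z.

Z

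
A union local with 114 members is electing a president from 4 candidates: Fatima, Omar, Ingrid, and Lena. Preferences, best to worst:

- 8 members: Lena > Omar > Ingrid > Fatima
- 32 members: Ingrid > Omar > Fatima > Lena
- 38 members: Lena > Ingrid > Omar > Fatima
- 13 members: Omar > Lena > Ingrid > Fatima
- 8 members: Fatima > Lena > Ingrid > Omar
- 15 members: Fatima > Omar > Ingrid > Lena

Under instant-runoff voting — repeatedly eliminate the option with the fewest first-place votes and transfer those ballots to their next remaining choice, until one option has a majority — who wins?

Lena

Round 1: Fatima 23, Omar 13, Ingrid 32, Lena 46. Eliminate Omar.
Round 2: Fatima 23, Ingrid 32, Lena 59. Lena has a majority.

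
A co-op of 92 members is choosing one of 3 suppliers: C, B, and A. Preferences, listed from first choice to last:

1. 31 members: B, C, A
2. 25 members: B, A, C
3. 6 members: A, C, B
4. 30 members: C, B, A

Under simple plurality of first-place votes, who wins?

First-place votes: C 30, B 56, A 6.
B has the most first-place votes.

B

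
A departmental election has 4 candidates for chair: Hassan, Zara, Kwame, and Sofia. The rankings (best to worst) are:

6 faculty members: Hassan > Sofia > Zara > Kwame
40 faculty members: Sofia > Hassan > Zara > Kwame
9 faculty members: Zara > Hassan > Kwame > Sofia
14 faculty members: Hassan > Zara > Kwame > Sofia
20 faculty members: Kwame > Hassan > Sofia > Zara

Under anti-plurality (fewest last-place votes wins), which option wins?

Hassan

Last-place votes: Hassan 0, Zara 20, Kwame 46, Sofia 23.
Hassan is ranked last by the fewest voters, so Hassan wins.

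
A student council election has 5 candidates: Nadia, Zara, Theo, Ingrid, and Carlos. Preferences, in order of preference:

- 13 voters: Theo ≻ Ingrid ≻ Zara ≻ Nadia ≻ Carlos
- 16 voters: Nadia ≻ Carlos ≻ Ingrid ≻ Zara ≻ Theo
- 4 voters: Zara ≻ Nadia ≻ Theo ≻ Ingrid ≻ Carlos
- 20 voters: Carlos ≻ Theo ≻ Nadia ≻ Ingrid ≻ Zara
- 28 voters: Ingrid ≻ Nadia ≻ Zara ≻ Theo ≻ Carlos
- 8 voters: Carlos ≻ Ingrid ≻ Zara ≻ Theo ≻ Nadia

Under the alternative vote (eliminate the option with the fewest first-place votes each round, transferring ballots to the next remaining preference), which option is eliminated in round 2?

Theo

Round 1: Nadia 16, Zara 4, Theo 13, Ingrid 28, Carlos 28. Eliminate Zara.
Round 2: Nadia 20, Theo 13, Ingrid 28, Carlos 28. Eliminate Theo.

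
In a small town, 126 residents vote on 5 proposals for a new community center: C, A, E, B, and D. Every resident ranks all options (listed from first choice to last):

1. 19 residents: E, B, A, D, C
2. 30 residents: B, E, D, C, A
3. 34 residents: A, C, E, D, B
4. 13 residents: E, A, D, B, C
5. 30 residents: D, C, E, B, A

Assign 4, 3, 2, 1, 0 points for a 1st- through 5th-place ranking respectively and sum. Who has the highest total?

E

C: 19·0 + 30·1 + 34·3 + 13·0 + 30·3 = 222
A: 19·2 + 30·0 + 34·4 + 13·3 + 30·0 = 213
E: 19·4 + 30·3 + 34·2 + 13·4 + 30·2 = 346
B: 19·3 + 30·4 + 34·0 + 13·1 + 30·1 = 220
D: 19·1 + 30·2 + 34·1 + 13·2 + 30·4 = 259
E has the highest Borda score (346).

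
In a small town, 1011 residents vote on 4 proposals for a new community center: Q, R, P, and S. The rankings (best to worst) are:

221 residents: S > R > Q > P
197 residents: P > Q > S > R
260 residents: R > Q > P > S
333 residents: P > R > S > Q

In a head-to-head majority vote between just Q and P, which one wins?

Voters preferring Q to P: 481; preferring P to Q: 530.
P wins the head-to-head.

P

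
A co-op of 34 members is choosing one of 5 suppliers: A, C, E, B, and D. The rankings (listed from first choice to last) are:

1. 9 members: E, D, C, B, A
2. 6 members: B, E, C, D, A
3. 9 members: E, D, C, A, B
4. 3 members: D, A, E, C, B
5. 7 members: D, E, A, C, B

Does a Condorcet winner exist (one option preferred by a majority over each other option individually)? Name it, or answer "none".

E vs A: 31–3 for E.
E vs C: 34–0 for E.
E vs B: 28–6 for E.
E vs D: 24–10 for E.
E beats every other option head-to-head.

E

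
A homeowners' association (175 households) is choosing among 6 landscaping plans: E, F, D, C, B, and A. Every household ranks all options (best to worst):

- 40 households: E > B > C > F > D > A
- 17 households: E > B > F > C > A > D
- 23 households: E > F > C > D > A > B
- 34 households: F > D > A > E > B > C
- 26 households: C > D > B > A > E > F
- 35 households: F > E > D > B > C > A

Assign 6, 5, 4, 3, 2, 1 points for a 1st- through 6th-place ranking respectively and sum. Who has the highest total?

E: 40·6 + 17·6 + 23·6 + 34·3 + 26·2 + 35·5 = 809
F: 40·3 + 17·4 + 23·5 + 34·6 + 26·1 + 35·6 = 743
D: 40·2 + 17·1 + 23·3 + 34·5 + 26·5 + 35·4 = 606
C: 40·4 + 17·3 + 23·4 + 34·1 + 26·6 + 35·2 = 563
B: 40·5 + 17·5 + 23·1 + 34·2 + 26·4 + 35·3 = 585
A: 40·1 + 17·2 + 23·2 + 34·4 + 26·3 + 35·1 = 369
E has the highest Borda score (809).

E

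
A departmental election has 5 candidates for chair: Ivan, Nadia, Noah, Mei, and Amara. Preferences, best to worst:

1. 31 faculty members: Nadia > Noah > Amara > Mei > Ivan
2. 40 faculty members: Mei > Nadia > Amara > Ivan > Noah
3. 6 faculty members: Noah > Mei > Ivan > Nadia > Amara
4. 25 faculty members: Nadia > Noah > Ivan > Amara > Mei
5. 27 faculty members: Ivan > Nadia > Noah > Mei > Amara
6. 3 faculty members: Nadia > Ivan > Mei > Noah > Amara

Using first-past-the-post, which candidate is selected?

First-place votes: Ivan 27, Nadia 59, Noah 6, Mei 40, Amara 0.
Nadia has the most first-place votes.

Nadia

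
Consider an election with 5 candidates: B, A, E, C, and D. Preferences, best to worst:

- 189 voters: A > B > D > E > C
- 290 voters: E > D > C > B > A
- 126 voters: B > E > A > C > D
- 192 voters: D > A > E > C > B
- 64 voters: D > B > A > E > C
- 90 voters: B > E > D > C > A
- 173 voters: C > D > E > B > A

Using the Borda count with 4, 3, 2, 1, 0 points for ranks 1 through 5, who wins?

D

B: 189·3 + 290·1 + 126·4 + 192·0 + 64·3 + 90·4 + 173·1 = 2086
A: 189·4 + 290·0 + 126·2 + 192·3 + 64·2 + 90·0 + 173·0 = 1712
E: 189·1 + 290·4 + 126·3 + 192·2 + 64·1 + 90·3 + 173·2 = 2791
C: 189·0 + 290·2 + 126·1 + 192·1 + 64·0 + 90·1 + 173·4 = 1680
D: 189·2 + 290·3 + 126·0 + 192·4 + 64·4 + 90·2 + 173·3 = 2971
D has the highest Borda score (2971).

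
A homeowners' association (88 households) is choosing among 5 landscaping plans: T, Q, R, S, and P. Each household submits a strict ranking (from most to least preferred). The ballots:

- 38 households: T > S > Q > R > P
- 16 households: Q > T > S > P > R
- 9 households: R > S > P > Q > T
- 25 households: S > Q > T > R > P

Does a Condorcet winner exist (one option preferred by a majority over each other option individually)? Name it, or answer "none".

none

Checking pairwise contests:
Q beats T 50–38.
S beats Q 72–16.
T beats R 79–9.
T beats S 54–34.
T beats P 79–9.
Every option loses at least one head-to-head, so there is no Condorcet winner.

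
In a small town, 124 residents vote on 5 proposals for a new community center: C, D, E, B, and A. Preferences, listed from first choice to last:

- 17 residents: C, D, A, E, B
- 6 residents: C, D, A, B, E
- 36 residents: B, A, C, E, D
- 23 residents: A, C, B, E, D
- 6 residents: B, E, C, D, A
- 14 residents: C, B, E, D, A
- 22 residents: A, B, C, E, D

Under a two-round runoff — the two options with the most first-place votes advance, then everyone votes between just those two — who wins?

A

Round 1 first-place votes: C 37, D 0, E 0, B 42, A 45.
A and B advance.
Runoff: A is preferred to B by 68 voters; B by 56.
A wins the runoff.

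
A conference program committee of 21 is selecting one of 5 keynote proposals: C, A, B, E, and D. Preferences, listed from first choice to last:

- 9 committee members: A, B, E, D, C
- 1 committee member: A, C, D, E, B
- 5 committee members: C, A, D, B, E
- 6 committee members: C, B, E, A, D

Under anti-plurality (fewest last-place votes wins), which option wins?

A

Last-place votes: C 9, A 0, B 1, E 5, D 6.
A is ranked last by the fewest voters, so A wins.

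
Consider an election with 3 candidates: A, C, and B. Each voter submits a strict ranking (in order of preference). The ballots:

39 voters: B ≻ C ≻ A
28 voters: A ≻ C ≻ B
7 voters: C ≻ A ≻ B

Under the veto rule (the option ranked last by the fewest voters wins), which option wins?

C

Last-place votes: A 39, C 0, B 35.
C is ranked last by the fewest voters, so C wins.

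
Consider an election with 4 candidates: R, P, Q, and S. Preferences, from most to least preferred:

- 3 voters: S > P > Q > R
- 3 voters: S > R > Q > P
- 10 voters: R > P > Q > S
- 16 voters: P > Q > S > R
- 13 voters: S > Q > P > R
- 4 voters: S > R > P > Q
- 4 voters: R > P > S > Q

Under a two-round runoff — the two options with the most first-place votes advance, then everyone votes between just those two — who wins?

P

Round 1 first-place votes: R 14, P 16, Q 0, S 23.
S and P advance.
Runoff: S is preferred to P by 23 voters; P by 30.
P wins the runoff.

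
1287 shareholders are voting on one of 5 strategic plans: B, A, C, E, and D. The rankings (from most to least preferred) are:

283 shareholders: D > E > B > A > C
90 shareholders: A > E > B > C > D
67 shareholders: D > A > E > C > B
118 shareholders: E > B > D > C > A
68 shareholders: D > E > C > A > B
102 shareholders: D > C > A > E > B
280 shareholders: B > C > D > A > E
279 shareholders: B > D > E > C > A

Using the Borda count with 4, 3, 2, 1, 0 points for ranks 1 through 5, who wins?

D

B: 283·2 + 90·2 + 67·0 + 118·3 + 68·0 + 102·0 + 280·4 + 279·4 = 3336
A: 283·1 + 90·4 + 67·3 + 118·0 + 68·1 + 102·2 + 280·1 + 279·0 = 1396
C: 283·0 + 90·1 + 67·1 + 118·1 + 68·2 + 102·3 + 280·3 + 279·1 = 1836
E: 283·3 + 90·3 + 67·2 + 118·4 + 68·3 + 102·1 + 280·0 + 279·2 = 2589
D: 283·4 + 90·0 + 67·4 + 118·2 + 68·4 + 102·4 + 280·2 + 279·3 = 3713
D has the highest Borda score (3713).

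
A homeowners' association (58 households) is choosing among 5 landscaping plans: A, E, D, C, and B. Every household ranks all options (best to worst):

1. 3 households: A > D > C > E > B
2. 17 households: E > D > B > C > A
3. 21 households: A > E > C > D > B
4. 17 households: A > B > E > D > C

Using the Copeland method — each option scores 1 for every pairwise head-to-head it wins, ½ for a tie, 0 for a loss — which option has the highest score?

A

A: beats E, D, C, and B → score 4.
E: beats D, C, and B; loses to A → score 3.
D: beats C and B; loses to A and E → score 2.
C: loses to A, E, D, and B → score 0.
B: beats C; loses to A, E, and D → score 1.
A has the best pairwise record.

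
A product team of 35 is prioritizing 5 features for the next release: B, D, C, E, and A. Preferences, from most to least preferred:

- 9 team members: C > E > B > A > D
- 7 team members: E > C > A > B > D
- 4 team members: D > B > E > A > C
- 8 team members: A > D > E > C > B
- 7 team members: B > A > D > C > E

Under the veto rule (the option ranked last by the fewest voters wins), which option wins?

A

Last-place votes: B 8, D 16, C 4, E 7, A 0.
A is ranked last by the fewest voters, so A wins.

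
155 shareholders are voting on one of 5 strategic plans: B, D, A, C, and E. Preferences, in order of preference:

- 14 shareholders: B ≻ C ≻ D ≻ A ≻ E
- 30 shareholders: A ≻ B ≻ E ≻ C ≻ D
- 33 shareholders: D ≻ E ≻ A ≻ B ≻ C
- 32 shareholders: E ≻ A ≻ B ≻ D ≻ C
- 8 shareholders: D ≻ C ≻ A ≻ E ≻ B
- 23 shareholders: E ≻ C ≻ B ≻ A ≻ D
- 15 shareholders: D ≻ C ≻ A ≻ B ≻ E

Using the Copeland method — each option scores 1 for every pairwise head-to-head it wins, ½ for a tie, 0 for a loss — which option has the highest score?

B: beats D and C; loses to A and E → score 2.
D: beats C; loses to B, A, and E → score 1.
A: beats B, D, and C; loses to E → score 3.
C: loses to B, D, A, and E → score 0.
E: beats B, D, A, and C → score 4.
E has the best pairwise record.

E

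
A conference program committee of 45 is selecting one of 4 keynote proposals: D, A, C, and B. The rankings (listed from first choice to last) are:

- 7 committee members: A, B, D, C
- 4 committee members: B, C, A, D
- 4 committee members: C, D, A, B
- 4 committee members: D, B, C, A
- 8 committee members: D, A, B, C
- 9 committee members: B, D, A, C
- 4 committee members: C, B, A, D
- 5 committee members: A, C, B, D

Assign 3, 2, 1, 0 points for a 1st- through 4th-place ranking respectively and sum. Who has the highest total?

B

D: 7·1 + 4·0 + 4·2 + 4·3 + 8·3 + 9·2 + 4·0 + 5·0 = 69
A: 7·3 + 4·1 + 4·1 + 4·0 + 8·2 + 9·1 + 4·1 + 5·3 = 73
C: 7·0 + 4·2 + 4·3 + 4·1 + 8·0 + 9·0 + 4·3 + 5·2 = 46
B: 7·2 + 4·3 + 4·0 + 4·2 + 8·1 + 9·3 + 4·2 + 5·1 = 82
B has the highest Borda score (82).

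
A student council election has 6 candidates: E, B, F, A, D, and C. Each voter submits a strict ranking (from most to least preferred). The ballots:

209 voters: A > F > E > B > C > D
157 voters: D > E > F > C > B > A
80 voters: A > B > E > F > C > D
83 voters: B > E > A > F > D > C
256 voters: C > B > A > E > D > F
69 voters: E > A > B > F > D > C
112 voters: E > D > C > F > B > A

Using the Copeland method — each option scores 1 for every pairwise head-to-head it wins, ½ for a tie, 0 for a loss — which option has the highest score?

E: beats B, F, D, and C; loses to A → score 4.
B: beats F, A, and D; loses to E and C → score 3.
F: beats C; loses to E, B, A, and D → score 1.
A: beats E, F, and D; loses to B and C → score 3.
D: beats F; loses to E, B, A, and C → score 1.
C: beats B, A, and D; loses to E and F → score 3.
E has the best pairwise record.

E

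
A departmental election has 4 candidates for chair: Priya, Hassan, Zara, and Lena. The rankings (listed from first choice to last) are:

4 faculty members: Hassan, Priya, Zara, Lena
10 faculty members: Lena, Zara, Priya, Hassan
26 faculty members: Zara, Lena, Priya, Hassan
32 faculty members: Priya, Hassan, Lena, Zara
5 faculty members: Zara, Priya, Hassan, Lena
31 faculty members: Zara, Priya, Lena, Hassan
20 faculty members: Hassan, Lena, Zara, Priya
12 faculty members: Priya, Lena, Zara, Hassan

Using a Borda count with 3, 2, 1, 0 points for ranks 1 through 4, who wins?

Priya: 4·2 + 10·1 + 26·1 + 32·3 + 5·2 + 31·2 + 20·0 + 12·3 = 248
Hassan: 4·3 + 10·0 + 26·0 + 32·2 + 5·1 + 31·0 + 20·3 + 12·0 = 141
Zara: 4·1 + 10·2 + 26·3 + 32·0 + 5·3 + 31·3 + 20·1 + 12·1 = 242
Lena: 4·0 + 10·3 + 26·2 + 32·1 + 5·0 + 31·1 + 20·2 + 12·2 = 209
Priya has the highest Borda score (248).

Priya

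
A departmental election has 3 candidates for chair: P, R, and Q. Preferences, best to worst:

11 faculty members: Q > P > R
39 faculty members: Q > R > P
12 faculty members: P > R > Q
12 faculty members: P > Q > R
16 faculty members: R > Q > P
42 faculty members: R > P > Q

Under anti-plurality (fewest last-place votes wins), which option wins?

Last-place votes: P 55, R 23, Q 54.
R is ranked last by the fewest voters, so R wins.

R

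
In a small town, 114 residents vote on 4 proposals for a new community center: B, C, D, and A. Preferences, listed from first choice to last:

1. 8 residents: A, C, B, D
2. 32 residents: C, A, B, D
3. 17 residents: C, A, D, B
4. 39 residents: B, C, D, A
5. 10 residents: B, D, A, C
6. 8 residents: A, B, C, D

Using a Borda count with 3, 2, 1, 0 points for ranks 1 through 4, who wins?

C

B: 8·1 + 32·1 + 17·0 + 39·3 + 10·3 + 8·2 = 203
C: 8·2 + 32·3 + 17·3 + 39·2 + 10·0 + 8·1 = 249
D: 8·0 + 32·0 + 17·1 + 39·1 + 10·2 + 8·0 = 76
A: 8·3 + 32·2 + 17·2 + 39·0 + 10·1 + 8·3 = 156
C has the highest Borda score (249).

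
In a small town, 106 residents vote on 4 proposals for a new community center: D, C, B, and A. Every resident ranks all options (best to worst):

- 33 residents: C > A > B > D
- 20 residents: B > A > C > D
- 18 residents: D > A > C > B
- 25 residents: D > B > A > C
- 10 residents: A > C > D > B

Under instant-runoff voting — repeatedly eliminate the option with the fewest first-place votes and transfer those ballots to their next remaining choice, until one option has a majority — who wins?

Round 1: D 43, C 33, B 20, A 10. Eliminate A.
Round 2: D 43, C 43, B 20. Eliminate B.
Round 3: D 43, C 63. C has a majority.

C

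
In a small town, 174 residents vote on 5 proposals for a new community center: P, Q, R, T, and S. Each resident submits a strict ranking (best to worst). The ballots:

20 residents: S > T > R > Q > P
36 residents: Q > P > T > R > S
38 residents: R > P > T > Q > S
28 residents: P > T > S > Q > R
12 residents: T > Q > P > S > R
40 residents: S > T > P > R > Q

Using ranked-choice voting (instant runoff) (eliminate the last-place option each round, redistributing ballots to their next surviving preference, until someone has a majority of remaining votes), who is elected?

S

Round 1: P 28, Q 36, R 38, T 12, S 60. Eliminate T.
Round 2: P 28, Q 48, R 38, S 60. Eliminate P.
Round 3: Q 48, R 38, S 88. S has a majority.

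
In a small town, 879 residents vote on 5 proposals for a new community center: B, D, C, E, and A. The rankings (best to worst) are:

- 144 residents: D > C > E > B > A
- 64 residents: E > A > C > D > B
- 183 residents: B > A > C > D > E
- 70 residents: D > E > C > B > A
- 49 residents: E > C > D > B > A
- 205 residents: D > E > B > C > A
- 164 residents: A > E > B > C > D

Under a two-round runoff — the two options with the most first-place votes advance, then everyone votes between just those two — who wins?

D

Round 1 first-place votes: B 183, D 419, C 0, E 113, A 164.
D and B advance.
Runoff: D is preferred to B by 532 voters; B by 347.
D wins the runoff.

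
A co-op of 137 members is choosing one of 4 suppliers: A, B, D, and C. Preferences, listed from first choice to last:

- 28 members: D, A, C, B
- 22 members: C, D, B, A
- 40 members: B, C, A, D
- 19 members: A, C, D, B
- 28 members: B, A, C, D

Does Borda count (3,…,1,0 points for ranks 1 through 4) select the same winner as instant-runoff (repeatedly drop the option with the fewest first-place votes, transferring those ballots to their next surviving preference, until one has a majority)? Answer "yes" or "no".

yes

Borda — scores: A 209, B 226, D 147, C 240. Winner: C.
Instant-runoff — R1 A 19, B 68, D 28, C 22 (A out); R2 B 68, D 28, C 41 (D out); R3 B 68, C 69 (C winner). Winner: C.
The two methods agree.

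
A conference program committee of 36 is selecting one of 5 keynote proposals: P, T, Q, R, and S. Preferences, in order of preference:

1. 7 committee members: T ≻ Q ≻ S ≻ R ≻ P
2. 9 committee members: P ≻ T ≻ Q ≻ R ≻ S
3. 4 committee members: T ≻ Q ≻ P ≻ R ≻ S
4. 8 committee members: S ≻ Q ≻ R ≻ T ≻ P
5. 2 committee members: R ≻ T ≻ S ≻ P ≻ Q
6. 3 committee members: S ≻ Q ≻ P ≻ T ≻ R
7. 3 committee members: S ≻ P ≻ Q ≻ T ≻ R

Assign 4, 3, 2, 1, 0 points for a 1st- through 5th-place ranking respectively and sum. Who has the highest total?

T

P: 7·0 + 9·4 + 4·2 + 8·0 + 2·1 + 3·2 + 3·3 = 61
T: 7·4 + 9·3 + 4·4 + 8·1 + 2·3 + 3·1 + 3·1 = 91
Q: 7·3 + 9·2 + 4·3 + 8·3 + 2·0 + 3·3 + 3·2 = 90
R: 7·1 + 9·1 + 4·1 + 8·2 + 2·4 + 3·0 + 3·0 = 44
S: 7·2 + 9·0 + 4·0 + 8·4 + 2·2 + 3·4 + 3·4 = 74
T has the highest Borda score (91).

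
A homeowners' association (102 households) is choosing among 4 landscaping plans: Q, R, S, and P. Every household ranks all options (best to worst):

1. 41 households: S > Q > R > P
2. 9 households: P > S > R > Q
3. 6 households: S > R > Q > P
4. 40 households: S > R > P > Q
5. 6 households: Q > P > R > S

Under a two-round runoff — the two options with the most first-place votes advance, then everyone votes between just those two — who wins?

S

Round 1 first-place votes: Q 6, R 0, S 87, P 9.
S and P advance.
Runoff: S is preferred to P by 87 voters; P by 15.
S wins the runoff.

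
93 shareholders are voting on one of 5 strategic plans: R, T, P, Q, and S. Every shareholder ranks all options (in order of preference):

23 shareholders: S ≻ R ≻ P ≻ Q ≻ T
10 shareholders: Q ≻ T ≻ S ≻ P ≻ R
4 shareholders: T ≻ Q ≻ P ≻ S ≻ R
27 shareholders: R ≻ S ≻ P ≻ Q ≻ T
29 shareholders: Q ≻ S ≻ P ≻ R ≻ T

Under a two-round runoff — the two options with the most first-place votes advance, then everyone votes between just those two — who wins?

R

Round 1 first-place votes: R 27, T 4, P 0, Q 39, S 23.
Q and R advance.
Runoff: Q is preferred to R by 43 voters; R by 50.
R wins the runoff.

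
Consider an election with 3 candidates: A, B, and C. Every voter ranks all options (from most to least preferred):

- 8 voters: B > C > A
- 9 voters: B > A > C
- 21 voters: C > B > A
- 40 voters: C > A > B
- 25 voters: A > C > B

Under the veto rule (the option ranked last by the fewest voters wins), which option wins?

C

Last-place votes: A 29, B 65, C 9.
C is ranked last by the fewest voters, so C wins.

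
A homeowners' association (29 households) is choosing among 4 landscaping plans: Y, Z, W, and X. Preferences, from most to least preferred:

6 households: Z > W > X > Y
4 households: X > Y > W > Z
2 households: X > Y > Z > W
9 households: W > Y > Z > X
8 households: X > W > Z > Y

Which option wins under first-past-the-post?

First-place votes: Y 0, Z 6, W 9, X 14.
X has the most first-place votes.

X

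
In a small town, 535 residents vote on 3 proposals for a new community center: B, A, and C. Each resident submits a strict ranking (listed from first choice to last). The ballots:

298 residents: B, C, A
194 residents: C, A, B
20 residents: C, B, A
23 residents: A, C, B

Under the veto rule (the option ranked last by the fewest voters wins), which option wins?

C

Last-place votes: B 217, A 318, C 0.
C is ranked last by the fewest voters, so C wins.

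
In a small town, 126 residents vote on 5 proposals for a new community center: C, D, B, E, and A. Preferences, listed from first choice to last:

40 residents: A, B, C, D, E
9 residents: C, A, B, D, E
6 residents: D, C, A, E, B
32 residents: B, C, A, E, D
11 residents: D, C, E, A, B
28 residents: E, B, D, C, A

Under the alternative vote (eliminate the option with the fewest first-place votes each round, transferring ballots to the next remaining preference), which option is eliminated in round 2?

Round 1: C 9, D 17, B 32, E 28, A 40. Eliminate C.
Round 2: D 17, B 32, E 28, A 49. Eliminate D.

D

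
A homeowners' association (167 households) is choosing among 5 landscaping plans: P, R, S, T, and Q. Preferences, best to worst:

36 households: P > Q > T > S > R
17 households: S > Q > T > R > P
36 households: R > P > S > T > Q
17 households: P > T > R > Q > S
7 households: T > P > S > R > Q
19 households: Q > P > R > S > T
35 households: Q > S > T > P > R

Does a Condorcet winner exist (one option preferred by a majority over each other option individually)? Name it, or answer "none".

P vs R: 114–53 for P.
P vs S: 115–52 for P.
P vs T: 108–59 for P.
P vs Q: 96–71 for P.
P beats every other option head-to-head.

P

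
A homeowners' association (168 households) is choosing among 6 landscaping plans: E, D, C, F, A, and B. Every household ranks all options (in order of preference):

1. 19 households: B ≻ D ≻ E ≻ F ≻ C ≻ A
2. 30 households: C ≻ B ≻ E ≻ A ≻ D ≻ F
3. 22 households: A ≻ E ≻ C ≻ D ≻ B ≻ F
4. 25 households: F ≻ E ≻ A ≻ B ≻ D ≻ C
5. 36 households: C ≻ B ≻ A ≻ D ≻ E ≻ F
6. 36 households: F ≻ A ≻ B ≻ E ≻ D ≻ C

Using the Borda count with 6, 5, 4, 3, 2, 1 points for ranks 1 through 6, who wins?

B

E: 19·4 + 30·4 + 22·5 + 25·5 + 36·2 + 36·3 = 611
D: 19·5 + 30·2 + 22·3 + 25·2 + 36·3 + 36·2 = 451
C: 19·2 + 30·6 + 22·4 + 25·1 + 36·6 + 36·1 = 583
F: 19·3 + 30·1 + 22·1 + 25·6 + 36·1 + 36·6 = 511
A: 19·1 + 30·3 + 22·6 + 25·4 + 36·4 + 36·5 = 665
B: 19·6 + 30·5 + 22·2 + 25·3 + 36·5 + 36·4 = 707
B has the highest Borda score (707).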